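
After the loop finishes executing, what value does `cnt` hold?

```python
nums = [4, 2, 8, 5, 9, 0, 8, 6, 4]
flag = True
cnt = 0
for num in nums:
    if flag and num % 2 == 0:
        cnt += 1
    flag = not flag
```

Let's trace through this code step by step.

Initialize: nums = [4, 2, 8, 5, 9, 0, 8, 6, 4]
Initialize: flag = True
Initialize: cnt = 0
Entering loop: for num in nums:
After iteration 1: num = 4, flag = False, cnt = 1
After iteration 2: num = 2, flag = True, cnt = 1
After iteration 3: num = 8, flag = False, cnt = 2
After iteration 4: num = 5, flag = True, cnt = 2
After iteration 5: num = 9, flag = False, cnt = 2
After iteration 6: num = 0, flag = True, cnt = 2
After iteration 7: num = 8, flag = False, cnt = 3
After iteration 8: num = 6, flag = True, cnt = 3
After iteration 9: num = 4, flag = False, cnt = 4
Loop ends.

Final answer: 4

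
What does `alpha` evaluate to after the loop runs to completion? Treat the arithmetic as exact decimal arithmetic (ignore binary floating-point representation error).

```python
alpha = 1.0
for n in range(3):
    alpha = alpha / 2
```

Let's trace through this code step by step.

Initialize: alpha = 1.0
Entering loop: for n in range(3):
After iteration 1: n = 0, alpha = 0.5
After iteration 2: n = 1, alpha = 0.25
After iteration 3: n = 2, alpha = 0.125
Loop ends.

Final answer: 0.125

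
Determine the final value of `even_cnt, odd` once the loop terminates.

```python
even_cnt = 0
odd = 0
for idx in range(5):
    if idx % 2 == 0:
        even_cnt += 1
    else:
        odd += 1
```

Let's trace through this code step by step.

Initialize: even_cnt = 0
Initialize: odd = 0
Entering loop: for idx in range(5):
After iteration 1: idx = 0, even_cnt = 1, odd = 0
After iteration 2: idx = 1, even_cnt = 1, odd = 1
After iteration 3: idx = 2, even_cnt = 2, odd = 1
After iteration 4: idx = 3, even_cnt = 2, odd = 2
After iteration 5: idx = 4, even_cnt = 3, odd = 2
Loop ends.

Final answer: 3, 2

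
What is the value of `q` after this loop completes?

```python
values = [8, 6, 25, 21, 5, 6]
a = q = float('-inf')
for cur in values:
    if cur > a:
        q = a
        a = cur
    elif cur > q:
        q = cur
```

Let's trace through this code step by step.

Initialize: values = [8, 6, 25, 21, 5, 6]
Initialize: a = -inf
Initialize: q = -inf
Entering loop: for cur in values:
After iteration 1: cur = 8, a = 8, q = -inf
After iteration 2: cur = 6, a = 8, q = 6
After iteration 3: cur = 25, a = 25, q = 8
After iteration 4: cur = 21, a = 25, q = 21
After iteration 5: cur = 5, a = 25, q = 21
After iteration 6: cur = 6, a = 25, q = 21
Loop ends.

Final answer: 21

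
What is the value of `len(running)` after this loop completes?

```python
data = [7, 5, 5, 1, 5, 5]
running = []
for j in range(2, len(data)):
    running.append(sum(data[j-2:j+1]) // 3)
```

Let's trace through this code step by step.

Initialize: data = [7, 5, 5, 1, 5, 5]
Initialize: running = []
Entering loop: for j in range(2, len(data)):
After iteration 1: j = 2, running = [5]
After iteration 2: j = 3, running = [5, 3]
After iteration 3: j = 4, running = [5, 3, 3]
After iteration 4: j = 5, running = [5, 3, 3, 3]
Loop ends.
len(running) = 4

Final answer: 4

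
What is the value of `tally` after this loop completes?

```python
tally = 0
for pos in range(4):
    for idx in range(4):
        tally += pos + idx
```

Let's trace through this code step by step.

Initialize: tally = 0
Entering loop: for pos in range(4):
After iteration 1: pos = 0, tally = 6
After iteration 2: pos = 1, tally = 16
After iteration 3: pos = 2, tally = 30
After iteration 4: pos = 3, tally = 48
Loop ends.

Final answer: 48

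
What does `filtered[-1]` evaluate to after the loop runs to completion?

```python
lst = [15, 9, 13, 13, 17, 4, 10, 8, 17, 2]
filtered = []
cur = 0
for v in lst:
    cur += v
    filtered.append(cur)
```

Let's trace through this code step by step.

Initialize: lst = [15, 9, 13, 13, 17, 4, 10, 8, 17, 2]
Initialize: filtered = []
Initialize: cur = 0
Entering loop: for v in lst:
After iteration 1: v = 15, filtered = [15], cur = 15
After iteration 2: v = 9, filtered = [15, 24], cur = 24
After iteration 3: v = 13, filtered = [15, 24, 37], cur = 37
After iteration 4: v = 13, filtered = [15, 24, 37, 50], cur = 50
After iteration 5: v = 17, filtered = [15, 24, 37, 50, 67], cur = 67
After iteration 6: v = 4, filtered = [15, 24, 37, 50, 67, 71], cur = 71
After iteration 7: v = 10, filtered = [15, 24, 37, 50, 67, 71, 81], cur = 81
After iteration 8: v = 8, filtered = [15, 24, 37, 50, 67, 71, 81, 89], cur = 89
After iteration 9: v = 17, filtered = [15, 24, 37, 50, 67, 71, 81, 89, 106], cur = 106
After iteration 10: v = 2, filtered = [15, 24, 37, 50, 67, 71, 81, 89, 106, 108], cur = 108
Loop ends.
filtered[-1] = 108

Final answer: 108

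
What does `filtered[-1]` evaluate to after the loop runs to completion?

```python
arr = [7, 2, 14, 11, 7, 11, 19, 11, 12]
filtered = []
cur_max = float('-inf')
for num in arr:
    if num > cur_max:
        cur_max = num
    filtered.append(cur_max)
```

Let's trace through this code step by step.

Initialize: arr = [7, 2, 14, 11, 7, 11, 19, 11, 12]
Initialize: filtered = []
Initialize: cur_max = -inf
Entering loop: for num in arr:
After iteration 1: num = 7, filtered = [7], cur_max = 7
After iteration 2: num = 2, filtered = [7, 7], cur_max = 7
After iteration 3: num = 14, filtered = [7, 7, 14], cur_max = 14
After iteration 4: num = 11, filtered = [7, 7, 14, 14], cur_max = 14
After iteration 5: num = 7, filtered = [7, 7, 14, 14, 14], cur_max = 14
After iteration 6: num = 11, filtered = [7, 7, 14, 14, 14, 14], cur_max = 14
After iteration 7: num = 19, filtered = [7, 7, 14, 14, 14, 14, 19], cur_max = 19
After iteration 8: num = 11, filtered = [7, 7, 14, 14, 14, 14, 19, 19], cur_max = 19
After iteration 9: num = 12, filtered = [7, 7, 14, 14, 14, 14, 19, 19, 19], cur_max = 19
Loop ends.
filtered[-1] = 19

Final answer: 19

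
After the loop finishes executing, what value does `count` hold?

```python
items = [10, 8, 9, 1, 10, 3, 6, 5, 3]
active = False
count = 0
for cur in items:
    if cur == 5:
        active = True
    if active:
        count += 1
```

Let's trace through this code step by step.

Initialize: items = [10, 8, 9, 1, 10, 3, 6, 5, 3]
Initialize: active = False
Initialize: count = 0
Entering loop: for cur in items:
After iteration 1: cur = 10, active = False, count = 0
After iteration 2: cur = 8, active = False, count = 0
After iteration 3: cur = 9, active = False, count = 0
After iteration 4: cur = 1, active = False, count = 0
After iteration 5: cur = 10, active = False, count = 0
After iteration 6: cur = 3, active = False, count = 0
After iteration 7: cur = 6, active = False, count = 0
After iteration 8: cur = 5, active = True, count = 1
After iteration 9: cur = 3, active = True, count = 2
Loop ends.

Final answer: 2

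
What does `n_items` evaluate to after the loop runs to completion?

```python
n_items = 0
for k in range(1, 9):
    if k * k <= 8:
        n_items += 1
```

Let's trace through this code step by step.

Initialize: n_items = 0
Entering loop: for k in range(1, 9):
After iteration 1: k = 1, n_items = 1
After iteration 2: k = 2, n_items = 2
After iteration 3: k = 3, n_items = 2
After iteration 4: k = 4, n_items = 2
After iteration 5: k = 5, n_items = 2
After iteration 6: k = 6, n_items = 2
After iteration 7: k = 7, n_items = 2
After iteration 8: k = 8, n_items = 2
Loop ends.

Final answer: 2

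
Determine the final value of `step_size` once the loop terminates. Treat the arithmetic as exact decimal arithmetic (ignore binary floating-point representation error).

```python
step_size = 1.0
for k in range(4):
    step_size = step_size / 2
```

Let's trace through this code step by step.

Initialize: step_size = 1.0
Entering loop: for k in range(4):
After iteration 1: k = 0, step_size = 0.5
After iteration 2: k = 1, step_size = 0.25
After iteration 3: k = 2, step_size = 0.125
After iteration 4: k = 3, step_size = 0.0625
Loop ends.

Final answer: 0.0625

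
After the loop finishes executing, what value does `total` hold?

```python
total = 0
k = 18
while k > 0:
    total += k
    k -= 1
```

Let's trace through this code step by step.

Initialize: total = 0
Initialize: k = 18
Entering loop: while k > 0:
After iteration 1: total = 18, k = 17
After iteration 2: total = 35, k = 16
After iteration 3: total = 51, k = 15
After iteration 4: total = 66, k = 14
After iteration 5: total = 80, k = 13
After iteration 6: total = 93, k = 12
After iteration 7: total = 105, k = 11
After iteration 8: total = 116, k = 10
After iteration 9: total = 126, k = 9
After iteration 10: total = 135, k = 8
After iteration 11: total = 143, k = 7
After iteration 12: total = 150, k = 6
After iteration 13: total = 156, k = 5
After iteration 14: total = 161, k = 4
After iteration 15: total = 165, k = 3
After iteration 16: total = 168, k = 2
After iteration 17: total = 170, k = 1
After iteration 18: total = 171, k = 0
Loop ends.

Final answer: 171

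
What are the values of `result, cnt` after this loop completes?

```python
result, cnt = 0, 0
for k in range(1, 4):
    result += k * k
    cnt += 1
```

Let's trace through this code step by step.

Initialize: result = 0
Initialize: cnt = 0
Entering loop: for k in range(1, 4):
After iteration 1: k = 1, result = 1, cnt = 1
After iteration 2: k = 2, result = 5, cnt = 2
After iteration 3: k = 3, result = 14, cnt = 3
Loop ends.

Final answer: 14, 3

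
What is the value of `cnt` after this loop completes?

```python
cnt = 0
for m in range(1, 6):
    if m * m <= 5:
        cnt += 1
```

Let's trace through this code step by step.

Initialize: cnt = 0
Entering loop: for m in range(1, 6):
After iteration 1: m = 1, cnt = 1
After iteration 2: m = 2, cnt = 2
After iteration 3: m = 3, cnt = 2
After iteration 4: m = 4, cnt = 2
After iteration 5: m = 5, cnt = 2
Loop ends.

Final answer: 2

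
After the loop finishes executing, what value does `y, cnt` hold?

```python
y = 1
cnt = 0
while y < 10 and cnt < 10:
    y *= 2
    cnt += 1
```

Let's trace through this code step by step.

Initialize: y = 1
Initialize: cnt = 0
Entering loop: while y < 10 and cnt < 10:
After iteration 1: y = 2, cnt = 1
After iteration 2: y = 4, cnt = 2
After iteration 3: y = 8, cnt = 3
After iteration 4: y = 16, cnt = 4
Loop ends.

Final answer: 16, 4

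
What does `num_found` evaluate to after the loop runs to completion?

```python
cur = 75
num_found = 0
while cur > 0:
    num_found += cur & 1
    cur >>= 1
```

Let's trace through this code step by step.

Initialize: cur = 75
Initialize: num_found = 0
Entering loop: while cur > 0:
After iteration 1: cur = 37, num_found = 1
After iteration 2: cur = 18, num_found = 2
After iteration 3: cur = 9, num_found = 2
After iteration 4: cur = 4, num_found = 3
After iteration 5: cur = 2, num_found = 3
After iteration 6: cur = 1, num_found = 3
After iteration 7: cur = 0, num_found = 4
Loop ends.

Final answer: 4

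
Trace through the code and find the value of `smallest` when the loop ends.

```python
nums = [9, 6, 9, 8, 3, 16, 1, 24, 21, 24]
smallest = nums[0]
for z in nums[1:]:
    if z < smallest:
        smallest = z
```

Let's trace through this code step by step.

Initialize: nums = [9, 6, 9, 8, 3, 16, 1, 24, 21, 24]
Initialize: smallest = 9
Entering loop: for z in nums[1:]:
After iteration 1: z = 6, smallest = 6
After iteration 2: z = 9, smallest = 6
After iteration 3: z = 8, smallest = 6
After iteration 4: z = 3, smallest = 3
After iteration 5: z = 16, smallest = 3
After iteration 6: z = 1, smallest = 1
After iteration 7: z = 24, smallest = 1
After iteration 8: z = 21, smallest = 1
After iteration 9: z = 24, smallest = 1
Loop ends.

Final answer: 1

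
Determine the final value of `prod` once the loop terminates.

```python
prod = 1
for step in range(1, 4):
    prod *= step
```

Let's trace through this code step by step.

Initialize: prod = 1
Entering loop: for step in range(1, 4):
After iteration 1: step = 1, prod = 1
After iteration 2: step = 2, prod = 2
After iteration 3: step = 3, prod = 6
Loop ends.

Final answer: 6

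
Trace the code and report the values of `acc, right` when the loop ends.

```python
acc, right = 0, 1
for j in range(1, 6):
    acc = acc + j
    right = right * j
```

Let's trace through this code step by step.

Initialize: acc = 0
Initialize: right = 1
Entering loop: for j in range(1, 6):
After iteration 1: j = 1, acc = 1, right = 1
After iteration 2: j = 2, acc = 3, right = 2
After iteration 3: j = 3, acc = 6, right = 6
After iteration 4: j = 4, acc = 10, right = 24
After iteration 5: j = 5, acc = 15, right = 120
Loop ends.

Final answer: 15, 120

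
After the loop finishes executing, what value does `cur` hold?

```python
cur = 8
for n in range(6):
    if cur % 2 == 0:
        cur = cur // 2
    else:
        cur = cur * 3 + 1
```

Let's trace through this code step by step.

Initialize: cur = 8
Entering loop: for n in range(6):
After iteration 1: n = 0, cur = 4
After iteration 2: n = 1, cur = 2
After iteration 3: n = 2, cur = 1
After iteration 4: n = 3, cur = 4
After iteration 5: n = 4, cur = 2
After iteration 6: n = 5, cur = 1
Loop ends.

Final answer: 1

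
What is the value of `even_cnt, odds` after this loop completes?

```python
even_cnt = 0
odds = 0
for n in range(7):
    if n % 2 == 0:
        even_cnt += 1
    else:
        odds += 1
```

Let's trace through this code step by step.

Initialize: even_cnt = 0
Initialize: odds = 0
Entering loop: for n in range(7):
After iteration 1: n = 0, even_cnt = 1, odds = 0
After iteration 2: n = 1, even_cnt = 1, odds = 1
After iteration 3: n = 2, even_cnt = 2, odds = 1
After iteration 4: n = 3, even_cnt = 2, odds = 2
After iteration 5: n = 4, even_cnt = 3, odds = 2
After iteration 6: n = 5, even_cnt = 3, odds = 3
After iteration 7: n = 6, even_cnt = 4, odds = 3
Loop ends.

Final answer: 4, 3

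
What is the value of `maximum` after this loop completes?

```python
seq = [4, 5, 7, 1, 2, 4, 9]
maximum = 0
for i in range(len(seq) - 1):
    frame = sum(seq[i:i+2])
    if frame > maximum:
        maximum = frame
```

Let's trace through this code step by step.

Initialize: seq = [4, 5, 7, 1, 2, 4, 9]
Initialize: maximum = 0
Entering loop: for i in range(len(seq) - 1):
After iteration 1: i = 0, maximum = 9, frame = 9
After iteration 2: i = 1, maximum = 12, frame = 12
After iteration 3: i = 2, maximum = 12, frame = 8
After iteration 4: i = 3, maximum = 12, frame = 3
After iteration 5: i = 4, maximum = 12, frame = 6
After iteration 6: i = 5, maximum = 13, frame = 13
Loop ends.

Final answer: 13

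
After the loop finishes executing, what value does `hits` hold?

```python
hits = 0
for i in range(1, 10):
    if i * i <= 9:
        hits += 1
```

Let's trace through this code step by step.

Initialize: hits = 0
Entering loop: for i in range(1, 10):
After iteration 1: i = 1, hits = 1
After iteration 2: i = 2, hits = 2
After iteration 3: i = 3, hits = 3
After iteration 4: i = 4, hits = 3
After iteration 5: i = 5, hits = 3
After iteration 6: i = 6, hits = 3
After iteration 7: i = 7, hits = 3
After iteration 8: i = 8, hits = 3
After iteration 9: i = 9, hits = 3
Loop ends.

Final answer: 3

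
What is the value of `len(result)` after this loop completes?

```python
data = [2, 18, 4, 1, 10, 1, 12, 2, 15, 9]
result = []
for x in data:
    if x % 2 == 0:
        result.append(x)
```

Let's trace through this code step by step.

Initialize: data = [2, 18, 4, 1, 10, 1, 12, 2, 15, 9]
Initialize: result = []
Entering loop: for x in data:
After iteration 1: x = 2, result = [2]
After iteration 2: x = 18, result = [2, 18]
After iteration 3: x = 4, result = [2, 18, 4]
After iteration 4: x = 1, result = [2, 18, 4]
After iteration 5: x = 10, result = [2, 18, 4, 10]
After iteration 6: x = 1, result = [2, 18, 4, 10]
After iteration 7: x = 12, result = [2, 18, 4, 10, 12]
After iteration 8: x = 2, result = [2, 18, 4, 10, 12, 2]
After iteration 9: x = 15, result = [2, 18, 4, 10, 12, 2]
After iteration 10: x = 9, result = [2, 18, 4, 10, 12, 2]
Loop ends.
len(result) = 6

Final answer: 6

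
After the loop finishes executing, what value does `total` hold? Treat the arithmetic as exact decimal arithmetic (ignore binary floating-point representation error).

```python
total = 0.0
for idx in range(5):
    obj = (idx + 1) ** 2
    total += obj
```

Let's trace through this code step by step.

Initialize: total = 0.0
Entering loop: for idx in range(5):
After iteration 1: idx = 0, total = 1.0, obj = 1
After iteration 2: idx = 1, total = 5.0, obj = 4
After iteration 3: idx = 2, total = 14.0, obj = 9
After iteration 4: idx = 3, total = 30.0, obj = 16
After iteration 5: idx = 4, total = 55.0, obj = 25
Loop ends.

Final answer: 55.0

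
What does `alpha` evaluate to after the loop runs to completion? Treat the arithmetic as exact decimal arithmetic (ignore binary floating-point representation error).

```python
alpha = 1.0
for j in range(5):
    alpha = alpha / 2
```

Let's trace through this code step by step.

Initialize: alpha = 1.0
Entering loop: for j in range(5):
After iteration 1: j = 0, alpha = 0.5
After iteration 2: j = 1, alpha = 0.25
After iteration 3: j = 2, alpha = 0.125
After iteration 4: j = 3, alpha = 0.0625
After iteration 5: j = 4, alpha = 0.03125
Loop ends.

Final answer: 0.03125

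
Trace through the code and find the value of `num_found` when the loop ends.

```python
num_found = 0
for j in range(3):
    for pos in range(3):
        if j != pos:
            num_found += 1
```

Let's trace through this code step by step.

Initialize: num_found = 0
Entering loop: for j in range(3):
After iteration 1: j = 0, num_found = 2
After iteration 2: j = 1, num_found = 4
After iteration 3: j = 2, num_found = 6
Loop ends.

Final answer: 6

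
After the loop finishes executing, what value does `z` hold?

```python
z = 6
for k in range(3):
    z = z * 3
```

Let's trace through this code step by step.

Initialize: z = 6
Entering loop: for k in range(3):
After iteration 1: k = 0, z = 18
After iteration 2: k = 1, z = 54
After iteration 3: k = 2, z = 162
Loop ends.

Final answer: 162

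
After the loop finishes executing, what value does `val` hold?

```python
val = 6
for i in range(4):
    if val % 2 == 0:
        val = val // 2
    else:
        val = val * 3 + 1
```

Let's trace through this code step by step.

Initialize: val = 6
Entering loop: for i in range(4):
After iteration 1: i = 0, val = 3
After iteration 2: i = 1, val = 10
After iteration 3: i = 2, val = 5
After iteration 4: i = 3, val = 16
Loop ends.

Final answer: 16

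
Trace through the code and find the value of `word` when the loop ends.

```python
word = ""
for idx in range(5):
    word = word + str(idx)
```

Let's trace through this code step by step.

Initialize: word = ''
Entering loop: for idx in range(5):
After iteration 1: idx = 0, word = '0'
After iteration 2: idx = 1, word = '01'
After iteration 3: idx = 2, word = '012'
After iteration 4: idx = 3, word = '0123'
After iteration 5: idx = 4, word = '01234'
Loop ends.

Final answer: '01234'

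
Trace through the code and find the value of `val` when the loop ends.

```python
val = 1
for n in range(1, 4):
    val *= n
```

Let's trace through this code step by step.

Initialize: val = 1
Entering loop: for n in range(1, 4):
After iteration 1: n = 1, val = 1
After iteration 2: n = 2, val = 2
After iteration 3: n = 3, val = 6
Loop ends.

Final answer: 6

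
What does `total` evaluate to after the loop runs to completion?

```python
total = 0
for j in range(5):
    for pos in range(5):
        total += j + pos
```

Let's trace through this code step by step.

Initialize: total = 0
Entering loop: for j in range(5):
After iteration 1: j = 0, total = 10
After iteration 2: j = 1, total = 25
After iteration 3: j = 2, total = 45
After iteration 4: j = 3, total = 70
After iteration 5: j = 4, total = 100
Loop ends.

Final answer: 100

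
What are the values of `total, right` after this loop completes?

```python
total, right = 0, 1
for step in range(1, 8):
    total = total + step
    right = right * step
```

Let's trace through this code step by step.

Initialize: total = 0
Initialize: right = 1
Entering loop: for step in range(1, 8):
After iteration 1: step = 1, total = 1, right = 1
After iteration 2: step = 2, total = 3, right = 2
After iteration 3: step = 3, total = 6, right = 6
After iteration 4: step = 4, total = 10, right = 24
After iteration 5: step = 5, total = 15, right = 120
After iteration 6: step = 6, total = 21, right = 720
After iteration 7: step = 7, total = 28, right = 5040
Loop ends.

Final answer: 28, 5040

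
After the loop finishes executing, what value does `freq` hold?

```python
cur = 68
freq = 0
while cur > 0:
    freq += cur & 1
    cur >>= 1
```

Let's trace through this code step by step.

Initialize: cur = 68
Initialize: freq = 0
Entering loop: while cur > 0:
After iteration 1: cur = 34, freq = 0
After iteration 2: cur = 17, freq = 0
After iteration 3: cur = 8, freq = 1
After iteration 4: cur = 4, freq = 1
After iteration 5: cur = 2, freq = 1
After iteration 6: cur = 1, freq = 1
After iteration 7: cur = 0, freq = 2
Loop ends.

Final answer: 2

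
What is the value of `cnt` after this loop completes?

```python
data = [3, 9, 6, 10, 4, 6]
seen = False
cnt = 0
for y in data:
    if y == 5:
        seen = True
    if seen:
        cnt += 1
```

Let's trace through this code step by step.

Initialize: data = [3, 9, 6, 10, 4, 6]
Initialize: seen = False
Initialize: cnt = 0
Entering loop: for y in data:
After iteration 1: y = 3, cnt = 0
After iteration 2: y = 9, cnt = 0
After iteration 3: y = 6, cnt = 0
After iteration 4: y = 10, cnt = 0
After iteration 5: y = 4, cnt = 0
After iteration 6: y = 6, cnt = 0
Loop ends.

Final answer: 0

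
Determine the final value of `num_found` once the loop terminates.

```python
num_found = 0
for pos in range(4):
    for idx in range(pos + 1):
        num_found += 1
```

Let's trace through this code step by step.

Initialize: num_found = 0
Entering loop: for pos in range(4):
After iteration 1: pos = 0, num_found = 1, idx = 0
After iteration 2: pos = 1, num_found = 3, idx = 1
After iteration 3: pos = 2, num_found = 6, idx = 2
After iteration 4: pos = 3, num_found = 10, idx = 3
Loop ends.

Final answer: 10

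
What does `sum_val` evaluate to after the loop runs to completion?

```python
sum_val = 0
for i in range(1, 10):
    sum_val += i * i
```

Let's trace through this code step by step.

Initialize: sum_val = 0
Entering loop: for i in range(1, 10):
After iteration 1: i = 1, sum_val = 1
After iteration 2: i = 2, sum_val = 5
After iteration 3: i = 3, sum_val = 14
After iteration 4: i = 4, sum_val = 30
After iteration 5: i = 5, sum_val = 55
After iteration 6: i = 6, sum_val = 91
After iteration 7: i = 7, sum_val = 140
After iteration 8: i = 8, sum_val = 204
After iteration 9: i = 9, sum_val = 285
Loop ends.

Final answer: 285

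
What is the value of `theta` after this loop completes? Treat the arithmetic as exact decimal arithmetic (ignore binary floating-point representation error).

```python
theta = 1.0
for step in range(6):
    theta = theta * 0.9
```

Let's trace through this code step by step.

Initialize: theta = 1.0
Entering loop: for step in range(6):
After iteration 1: step = 0, theta = 0.9
After iteration 2: step = 1, theta = 0.81
After iteration 3: step = 2, theta = 0.729
After iteration 4: step = 3, theta = 0.6561
After iteration 5: step = 4, theta = 0.59049
After iteration 6: step = 5, theta = 0.531441
Loop ends.

Final answer: 0.531441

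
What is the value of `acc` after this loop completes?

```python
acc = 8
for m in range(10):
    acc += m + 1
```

Let's trace through this code step by step.

Initialize: acc = 8
Entering loop: for m in range(10):
After iteration 1: m = 0, acc = 9
After iteration 2: m = 1, acc = 11
After iteration 3: m = 2, acc = 14
After iteration 4: m = 3, acc = 18
After iteration 5: m = 4, acc = 23
After iteration 6: m = 5, acc = 29
After iteration 7: m = 6, acc = 36
After iteration 8: m = 7, acc = 44
After iteration 9: m = 8, acc = 53
After iteration 10: m = 9, acc = 63
Loop ends.

Final answer: 63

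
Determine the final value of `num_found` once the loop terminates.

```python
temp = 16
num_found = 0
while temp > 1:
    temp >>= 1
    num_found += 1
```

Let's trace through this code step by step.

Initialize: temp = 16
Initialize: num_found = 0
Entering loop: while temp > 1:
After iteration 1: temp = 8, num_found = 1
After iteration 2: temp = 4, num_found = 2
After iteration 3: temp = 2, num_found = 3
After iteration 4: temp = 1, num_found = 4
Loop ends.

Final answer: 4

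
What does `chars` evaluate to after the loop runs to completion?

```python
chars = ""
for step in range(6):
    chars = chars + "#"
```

Let's trace through this code step by step.

Initialize: chars = ''
Entering loop: for step in range(6):
After iteration 1: step = 0, chars = '#'
After iteration 2: step = 1, chars = '##'
After iteration 3: step = 2, chars = '###'
After iteration 4: step = 3, chars = '####'
After iteration 5: step = 4, chars = '#####'
After iteration 6: step = 5, chars = '######'
Loop ends.

Final answer: '######'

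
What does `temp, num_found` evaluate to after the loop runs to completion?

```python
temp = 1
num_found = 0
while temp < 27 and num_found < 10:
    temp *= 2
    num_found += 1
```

Let's trace through this code step by step.

Initialize: temp = 1
Initialize: num_found = 0
Entering loop: while temp < 27 and num_found < 10:
After iteration 1: temp = 2, num_found = 1
After iteration 2: temp = 4, num_found = 2
After iteration 3: temp = 8, num_found = 3
After iteration 4: temp = 16, num_found = 4
After iteration 5: temp = 32, num_found = 5
Loop ends.

Final answer: 32, 5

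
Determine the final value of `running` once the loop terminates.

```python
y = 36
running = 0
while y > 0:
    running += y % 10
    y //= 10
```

Let's trace through this code step by step.

Initialize: y = 36
Initialize: running = 0
Entering loop: while y > 0:
After iteration 1: y = 3, running = 6
After iteration 2: y = 0, running = 9
Loop ends.

Final answer: 9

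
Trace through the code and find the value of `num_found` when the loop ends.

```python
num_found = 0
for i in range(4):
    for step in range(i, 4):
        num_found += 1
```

Let's trace through this code step by step.

Initialize: num_found = 0
Entering loop: for i in range(4):
After iteration 1: i = 0, num_found = 4
After iteration 2: i = 1, num_found = 7
After iteration 3: i = 2, num_found = 9
After iteration 4: i = 3, num_found = 10
Loop ends.

Final answer: 10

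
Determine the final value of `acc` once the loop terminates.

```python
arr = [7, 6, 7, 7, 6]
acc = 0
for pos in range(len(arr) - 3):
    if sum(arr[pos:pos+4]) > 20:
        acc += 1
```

Let's trace through this code step by step.

Initialize: arr = [7, 6, 7, 7, 6]
Initialize: acc = 0
Entering loop: for pos in range(len(arr) - 3):
After iteration 1: pos = 0, acc = 1
After iteration 2: pos = 1, acc = 2
Loop ends.

Final answer: 2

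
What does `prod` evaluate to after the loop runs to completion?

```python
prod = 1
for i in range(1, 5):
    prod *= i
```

Let's trace through this code step by step.

Initialize: prod = 1
Entering loop: for i in range(1, 5):
After iteration 1: i = 1, prod = 1
After iteration 2: i = 2, prod = 2
After iteration 3: i = 3, prod = 6
After iteration 4: i = 4, prod = 24
Loop ends.

Final answer: 24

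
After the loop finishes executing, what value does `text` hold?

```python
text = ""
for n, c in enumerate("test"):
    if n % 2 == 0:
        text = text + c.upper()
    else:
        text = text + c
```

Let's trace through this code step by step.

Initialize: text = ''
Entering loop: for n, c in enumerate("test"):
After iteration 1: n = 0, c = 't', text = 'T'
After iteration 2: n = 1, c = 'e', text = 'Te'
After iteration 3: n = 2, c = 's', text = 'TeS'
After iteration 4: n = 3, c = 't', text = 'TeSt'
Loop ends.

Final answer: 'TeSt'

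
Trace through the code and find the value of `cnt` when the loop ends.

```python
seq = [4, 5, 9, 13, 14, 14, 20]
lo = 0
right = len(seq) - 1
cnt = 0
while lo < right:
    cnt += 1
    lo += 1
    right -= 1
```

Let's trace through this code step by step.

Initialize: seq = [4, 5, 9, 13, 14, 14, 20]
Initialize: lo = 0
Initialize: right = 6
Initialize: cnt = 0
Entering loop: while lo < right:
After iteration 1: lo = 1, right = 5, cnt = 1
After iteration 2: lo = 2, right = 4, cnt = 2
After iteration 3: lo = 3, right = 3, cnt = 3
Loop ends.

Final answer: 3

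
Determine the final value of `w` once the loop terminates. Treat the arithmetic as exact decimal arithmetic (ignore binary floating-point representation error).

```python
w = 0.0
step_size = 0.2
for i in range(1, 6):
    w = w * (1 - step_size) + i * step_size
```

Let's trace through this code step by step.

Initialize: w = 0.0
Initialize: step_size = 0.2
Entering loop: for i in range(1, 6):
After iteration 1: i = 1, w = 0.2
After iteration 2: i = 2, w = 0.56
After iteration 3: i = 3, w = 1.048
After iteration 4: i = 4, w = 1.6384
After iteration 5: i = 5, w = 2.31072
Loop ends.

Final answer: 2.31072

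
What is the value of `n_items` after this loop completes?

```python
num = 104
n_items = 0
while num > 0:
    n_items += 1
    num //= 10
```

Let's trace through this code step by step.

Initialize: num = 104
Initialize: n_items = 0
Entering loop: while num > 0:
After iteration 1: num = 10, n_items = 1
After iteration 2: num = 1, n_items = 2
After iteration 3: num = 0, n_items = 3
Loop ends.

Final answer: 3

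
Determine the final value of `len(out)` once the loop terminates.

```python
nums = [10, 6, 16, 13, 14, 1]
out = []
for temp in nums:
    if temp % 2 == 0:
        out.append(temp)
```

Let's trace through this code step by step.

Initialize: nums = [10, 6, 16, 13, 14, 1]
Initialize: out = []
Entering loop: for temp in nums:
After iteration 1: temp = 10, out = [10]
After iteration 2: temp = 6, out = [10, 6]
After iteration 3: temp = 16, out = [10, 6, 16]
After iteration 4: temp = 13, out = [10, 6, 16]
After iteration 5: temp = 14, out = [10, 6, 16, 14]
After iteration 6: temp = 1, out = [10, 6, 16, 14]
Loop ends.
len(out) = 4

Final answer: 4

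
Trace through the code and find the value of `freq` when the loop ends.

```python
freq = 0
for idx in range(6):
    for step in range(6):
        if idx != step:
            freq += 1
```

Let's trace through this code step by step.

Initialize: freq = 0
Entering loop: for idx in range(6):
After iteration 1: idx = 0, freq = 5
After iteration 2: idx = 1, freq = 10
After iteration 3: idx = 2, freq = 15
After iteration 4: idx = 3, freq = 20
After iteration 5: idx = 4, freq = 25
After iteration 6: idx = 5, freq = 30
Loop ends.

Final answer: 30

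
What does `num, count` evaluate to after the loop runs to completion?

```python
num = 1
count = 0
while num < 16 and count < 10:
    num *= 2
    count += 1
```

Let's trace through this code step by step.

Initialize: num = 1
Initialize: count = 0
Entering loop: while num < 16 and count < 10:
After iteration 1: num = 2, count = 1
After iteration 2: num = 4, count = 2
After iteration 3: num = 8, count = 3
After iteration 4: num = 16, count = 4
Loop ends.

Final answer: 16, 4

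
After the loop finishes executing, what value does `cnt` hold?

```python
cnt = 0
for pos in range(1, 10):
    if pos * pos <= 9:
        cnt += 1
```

Let's trace through this code step by step.

Initialize: cnt = 0
Entering loop: for pos in range(1, 10):
After iteration 1: pos = 1, cnt = 1
After iteration 2: pos = 2, cnt = 2
After iteration 3: pos = 3, cnt = 3
After iteration 4: pos = 4, cnt = 3
After iteration 5: pos = 5, cnt = 3
After iteration 6: pos = 6, cnt = 3
After iteration 7: pos = 7, cnt = 3
After iteration 8: pos = 8, cnt = 3
After iteration 9: pos = 9, cnt = 3
Loop ends.

Final answer: 3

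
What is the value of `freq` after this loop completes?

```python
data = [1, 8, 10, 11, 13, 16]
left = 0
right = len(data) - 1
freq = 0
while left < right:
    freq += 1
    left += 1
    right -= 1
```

Let's trace through this code step by step.

Initialize: data = [1, 8, 10, 11, 13, 16]
Initialize: left = 0
Initialize: right = 5
Initialize: freq = 0
Entering loop: while left < right:
After iteration 1: left = 1, right = 4, freq = 1
After iteration 2: left = 2, right = 3, freq = 2
After iteration 3: left = 3, right = 2, freq = 3
Loop ends.

Final answer: 3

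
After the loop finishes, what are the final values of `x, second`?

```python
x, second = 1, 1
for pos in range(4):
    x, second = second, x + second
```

Let's trace through this code step by step.

Initialize: x = 1
Initialize: second = 1
Entering loop: for pos in range(4):
After iteration 1: pos = 0, x = 1, second = 2
After iteration 2: pos = 1, x = 2, second = 3
After iteration 3: pos = 2, x = 3, second = 5
After iteration 4: pos = 3, x = 5, second = 8
Loop ends.

Final answer: 5, 8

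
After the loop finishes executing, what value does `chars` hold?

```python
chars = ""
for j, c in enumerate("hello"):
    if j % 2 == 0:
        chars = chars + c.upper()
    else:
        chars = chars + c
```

Let's trace through this code step by step.

Initialize: chars = ''
Entering loop: for j, c in enumerate("hello"):
After iteration 1: j = 0, c = 'h', chars = 'H'
After iteration 2: j = 1, c = 'e', chars = 'He'
After iteration 3: j = 2, c = 'l', chars = 'HeL'
After iteration 4: j = 3, c = 'l', chars = 'HeLl'
After iteration 5: j = 4, c = 'o', chars = 'HeLlO'
Loop ends.

Final answer: 'HeLlO'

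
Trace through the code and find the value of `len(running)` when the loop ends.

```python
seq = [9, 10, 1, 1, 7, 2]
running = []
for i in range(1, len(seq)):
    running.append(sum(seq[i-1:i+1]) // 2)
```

Let's trace through this code step by step.

Initialize: seq = [9, 10, 1, 1, 7, 2]
Initialize: running = []
Entering loop: for i in range(1, len(seq)):
After iteration 1: i = 1, running = [9]
After iteration 2: i = 2, running = [9, 5]
After iteration 3: i = 3, running = [9, 5, 1]
After iteration 4: i = 4, running = [9, 5, 1, 4]
After iteration 5: i = 5, running = [9, 5, 1, 4, 4]
Loop ends.
len(running) = 5

Final answer: 5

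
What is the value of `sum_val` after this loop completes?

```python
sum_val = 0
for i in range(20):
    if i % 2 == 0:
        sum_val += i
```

Let's trace through this code step by step.

Initialize: sum_val = 0
Entering loop: for i in range(20):
After iteration 1: i = 0, sum_val = 0
After iteration 2: i = 1, sum_val = 0
After iteration 3: i = 2, sum_val = 2
After iteration 4: i = 3, sum_val = 2
After iteration 5: i = 4, sum_val = 6
After iteration 6: i = 5, sum_val = 6
After iteration 7: i = 6, sum_val = 12
After iteration 8: i = 7, sum_val = 12
After iteration 9: i = 8, sum_val = 20
After iteration 10: i = 9, sum_val = 20
After iteration 11: i = 10, sum_val = 30
After iteration 12: i = 11, sum_val = 30
After iteration 13: i = 12, sum_val = 42
After iteration 14: i = 13, sum_val = 42
After iteration 15: i = 14, sum_val = 56
After iteration 16: i = 15, sum_val = 56
After iteration 17: i = 16, sum_val = 72
After iteration 18: i = 17, sum_val = 72
After iteration 19: i = 18, sum_val = 90
After iteration 20: i = 19, sum_val = 90
Loop ends.

Final answer: 90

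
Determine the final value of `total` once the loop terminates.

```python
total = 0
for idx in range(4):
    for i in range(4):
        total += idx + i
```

Let's trace through this code step by step.

Initialize: total = 0
Entering loop: for idx in range(4):
After iteration 1: idx = 0, total = 6
After iteration 2: idx = 1, total = 16
After iteration 3: idx = 2, total = 30
After iteration 4: idx = 3, total = 48
Loop ends.

Final answer: 48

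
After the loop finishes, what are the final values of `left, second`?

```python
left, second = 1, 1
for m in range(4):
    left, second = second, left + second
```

Let's trace through this code step by step.

Initialize: left = 1
Initialize: second = 1
Entering loop: for m in range(4):
After iteration 1: m = 0, left = 1, second = 2
After iteration 2: m = 1, left = 2, second = 3
After iteration 3: m = 2, left = 3, second = 5
After iteration 4: m = 3, left = 5, second = 8
Loop ends.

Final answer: 5, 8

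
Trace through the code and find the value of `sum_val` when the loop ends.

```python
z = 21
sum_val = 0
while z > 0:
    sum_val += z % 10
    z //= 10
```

Let's trace through this code step by step.

Initialize: z = 21
Initialize: sum_val = 0
Entering loop: while z > 0:
After iteration 1: z = 2, sum_val = 1
After iteration 2: z = 0, sum_val = 3
Loop ends.

Final answer: 3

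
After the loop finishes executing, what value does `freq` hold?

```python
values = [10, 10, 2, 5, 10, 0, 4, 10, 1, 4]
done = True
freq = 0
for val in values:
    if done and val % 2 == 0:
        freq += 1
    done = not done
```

Let's trace through this code step by step.

Initialize: values = [10, 10, 2, 5, 10, 0, 4, 10, 1, 4]
Initialize: done = True
Initialize: freq = 0
Entering loop: for val in values:
After iteration 1: val = 10, done = False, freq = 1
After iteration 2: val = 10, done = True, freq = 1
After iteration 3: val = 2, done = False, freq = 2
After iteration 4: val = 5, done = True, freq = 2
After iteration 5: val = 10, done = False, freq = 3
After iteration 6: val = 0, done = True, freq = 3
After iteration 7: val = 4, done = False, freq = 4
After iteration 8: val = 10, done = True, freq = 4
After iteration 9: val = 1, done = False, freq = 4
After iteration 10: val = 4, done = True, freq = 4
Loop ends.

Final answer: 4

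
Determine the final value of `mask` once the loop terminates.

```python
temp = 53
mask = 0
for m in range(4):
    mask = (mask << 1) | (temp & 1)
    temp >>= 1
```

Let's trace through this code step by step.

Initialize: temp = 53
Initialize: mask = 0
Entering loop: for m in range(4):
After iteration 1: m = 0, temp = 26, mask = 1
After iteration 2: m = 1, temp = 13, mask = 2
After iteration 3: m = 2, temp = 6, mask = 5
After iteration 4: m = 3, temp = 3, mask = 10
Loop ends.

Final answer: 10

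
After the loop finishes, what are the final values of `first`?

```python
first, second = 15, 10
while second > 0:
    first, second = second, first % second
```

Let's trace through this code step by step.

Initialize: first = 15
Initialize: second = 10
Entering loop: while second > 0:
After iteration 1: first = 10, second = 5
After iteration 2: first = 5, second = 0
Loop ends.

Final answer: 5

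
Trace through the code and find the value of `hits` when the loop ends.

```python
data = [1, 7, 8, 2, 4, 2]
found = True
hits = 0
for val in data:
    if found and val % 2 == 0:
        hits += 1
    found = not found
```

Let's trace through this code step by step.

Initialize: data = [1, 7, 8, 2, 4, 2]
Initialize: found = True
Initialize: hits = 0
Entering loop: for val in data:
After iteration 1: val = 1, found = False, hits = 0
After iteration 2: val = 7, found = True, hits = 0
After iteration 3: val = 8, found = False, hits = 1
After iteration 4: val = 2, found = True, hits = 1
After iteration 5: val = 4, found = False, hits = 2
After iteration 6: val = 2, found = True, hits = 2
Loop ends.

Final answer: 2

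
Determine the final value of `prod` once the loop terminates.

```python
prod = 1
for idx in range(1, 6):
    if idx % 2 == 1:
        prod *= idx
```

Let's trace through this code step by step.

Initialize: prod = 1
Entering loop: for idx in range(1, 6):
After iteration 1: idx = 1, prod = 1
After iteration 2: idx = 2, prod = 1
After iteration 3: idx = 3, prod = 3
After iteration 4: idx = 4, prod = 3
After iteration 5: idx = 5, prod = 15
Loop ends.

Final answer: 15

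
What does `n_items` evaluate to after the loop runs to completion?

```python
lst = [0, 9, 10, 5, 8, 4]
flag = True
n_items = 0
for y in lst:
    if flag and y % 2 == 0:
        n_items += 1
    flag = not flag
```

Let's trace through this code step by step.

Initialize: lst = [0, 9, 10, 5, 8, 4]
Initialize: flag = True
Initialize: n_items = 0
Entering loop: for y in lst:
After iteration 1: y = 0, flag = False, n_items = 1
After iteration 2: y = 9, flag = True, n_items = 1
After iteration 3: y = 10, flag = False, n_items = 2
After iteration 4: y = 5, flag = True, n_items = 2
After iteration 5: y = 8, flag = False, n_items = 3
After iteration 6: y = 4, flag = True, n_items = 3
Loop ends.

Final answer: 3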